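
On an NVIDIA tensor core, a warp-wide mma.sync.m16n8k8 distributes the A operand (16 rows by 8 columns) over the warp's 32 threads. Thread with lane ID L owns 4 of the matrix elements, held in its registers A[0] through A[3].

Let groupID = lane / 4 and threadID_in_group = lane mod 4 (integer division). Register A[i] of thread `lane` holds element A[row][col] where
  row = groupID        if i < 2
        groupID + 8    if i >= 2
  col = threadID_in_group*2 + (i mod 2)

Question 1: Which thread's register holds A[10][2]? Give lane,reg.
9,2

r:10=>grp=2,rB=1  c:2=>tig=1,lo=0
L=2*4+1=9  i=1*2+0=2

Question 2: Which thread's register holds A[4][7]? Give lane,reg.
r=4→G=4,rhi=0  c=7→T=3,p=1
L=4*4+3=19  i=0*2+1=1

19,1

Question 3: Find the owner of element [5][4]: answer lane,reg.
22,0

r=5->g=5,rb=0  c=4->t=2,b0=0
L=5*4+2=22  i=0*2+0=0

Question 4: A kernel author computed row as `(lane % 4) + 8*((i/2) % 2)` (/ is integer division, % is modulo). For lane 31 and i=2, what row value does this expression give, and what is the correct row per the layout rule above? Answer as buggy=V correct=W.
`(lane % 4) + 8*((i/2) % 2)`[31,2]->11
lane 31: g=7 (31/4), t=3 (31%4)
i=2: r=7+8=15, c=3*2+0=6
row: 11 vs 15

buggy=11 correct=15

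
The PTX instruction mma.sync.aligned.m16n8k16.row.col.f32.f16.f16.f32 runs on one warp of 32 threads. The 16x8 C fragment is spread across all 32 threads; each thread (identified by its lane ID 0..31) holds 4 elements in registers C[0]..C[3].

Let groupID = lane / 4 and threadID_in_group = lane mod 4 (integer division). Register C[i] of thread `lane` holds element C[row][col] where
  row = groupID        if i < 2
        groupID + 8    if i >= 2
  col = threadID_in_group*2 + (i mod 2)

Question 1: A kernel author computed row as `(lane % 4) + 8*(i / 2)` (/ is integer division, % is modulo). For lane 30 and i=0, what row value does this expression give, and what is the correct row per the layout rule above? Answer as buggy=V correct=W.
buggy=2 correct=7

`(lane % 4) + 8*(i / 2)`[30,0]→2
30: G=7,T=2
[0] (7+0,2*2+0) = (7,4)
row: 2 vs 7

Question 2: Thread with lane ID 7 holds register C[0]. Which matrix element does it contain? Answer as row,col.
1,6

lane 7: G=1 (7/4), T=3 (7%4)
i=0: r=1+0=1, c=3*2+0=6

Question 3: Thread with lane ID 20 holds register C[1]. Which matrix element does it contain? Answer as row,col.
5,1

lane 20: grp=5 (20/4), tig=0 (20%4)
i=1: r=5+0=5, c=0*2+1=1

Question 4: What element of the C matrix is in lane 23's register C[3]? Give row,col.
lane 23: grp=5 (23/4), tig=3 (23%4)
i=3: r=5+8=13, c=3*2+1=7

13,7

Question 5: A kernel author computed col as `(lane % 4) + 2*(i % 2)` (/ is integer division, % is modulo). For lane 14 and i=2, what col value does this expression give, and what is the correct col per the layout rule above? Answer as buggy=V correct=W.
buggy=2 correct=4

`(lane % 4) + 2*(i % 2)`[14,2]->2
L=14->gid=14>>2=3, tid=14&3=2
[2]->row 3+8=11  col 2·2+0=4
col: 2 vs 4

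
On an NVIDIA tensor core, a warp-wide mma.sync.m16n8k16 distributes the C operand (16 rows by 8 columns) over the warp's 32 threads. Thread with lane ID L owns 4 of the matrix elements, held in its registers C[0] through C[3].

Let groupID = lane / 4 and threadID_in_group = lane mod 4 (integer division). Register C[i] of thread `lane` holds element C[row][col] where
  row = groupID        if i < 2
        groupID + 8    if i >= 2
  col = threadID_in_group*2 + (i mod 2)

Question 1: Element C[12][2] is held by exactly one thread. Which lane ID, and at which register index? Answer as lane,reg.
r:12=>grp=4,rB=1  c:2=>tig=1,lo=0
L=4*4+1=17  i=1*2+0=2

17,2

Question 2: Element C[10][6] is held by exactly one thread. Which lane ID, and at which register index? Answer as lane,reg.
11,2

r=10⇒gr=2,Rb=1  c=6⇒th=3,odd=0
L=2*4+3=11  i=1*2+0=2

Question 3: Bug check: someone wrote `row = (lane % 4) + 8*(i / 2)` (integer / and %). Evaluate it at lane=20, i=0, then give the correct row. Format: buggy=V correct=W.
`(lane % 4) + 8*(i / 2)`[20,0]->0
lane 20: g=5 (20/4), t=0 (20%4)
i=0: r=5+0=5, c=0*2+0=0
row: 0 vs 5

buggy=0 correct=5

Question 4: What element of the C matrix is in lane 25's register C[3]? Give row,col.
14,3

lane 25⇒25/4=6, 25 mod 4=1
i=3  r:6+8⇒14  c:2·1+1⇒3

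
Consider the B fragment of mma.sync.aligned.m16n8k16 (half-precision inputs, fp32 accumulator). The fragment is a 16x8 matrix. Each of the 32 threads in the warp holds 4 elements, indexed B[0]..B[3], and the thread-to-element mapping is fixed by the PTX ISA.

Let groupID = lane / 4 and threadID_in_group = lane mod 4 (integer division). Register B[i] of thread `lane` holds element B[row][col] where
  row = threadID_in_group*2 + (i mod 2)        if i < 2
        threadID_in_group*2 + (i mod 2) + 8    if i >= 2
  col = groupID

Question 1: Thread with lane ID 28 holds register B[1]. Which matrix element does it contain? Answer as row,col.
lane 28: gid=7 (28/4), tid=0 (28%4)
i=1: r=0*2+1+0=1, c=gid=7

1,7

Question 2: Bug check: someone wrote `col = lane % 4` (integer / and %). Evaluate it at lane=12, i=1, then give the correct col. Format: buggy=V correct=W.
`lane % 4`[12,1]=>0
L=12=>grp=12>>2=3, tig=12&3=0
[1]=>row 0·2+1+0=1  col grp=3
col: 0 vs 3

buggy=0 correct=3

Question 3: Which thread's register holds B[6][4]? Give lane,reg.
c=4->g=4  r=6->rb=0,t=3,b0=0
L=4*4+3=19  i=0*2+0=0

19,0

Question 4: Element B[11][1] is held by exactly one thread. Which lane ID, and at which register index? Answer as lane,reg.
5,3

c: 1->gid=1  r: 11->r8=1,tid=1,i&1=1
L=1*4+1=5  i=1*2+1=3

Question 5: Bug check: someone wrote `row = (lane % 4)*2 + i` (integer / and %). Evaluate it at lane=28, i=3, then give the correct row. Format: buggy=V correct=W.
buggy=3 correct=9

`(lane % 4)*2 + i`[28,3]⇒3
28: gr=7,th=0
[3] (0*2+1+8,7) = (9,7)
row: 3 vs 9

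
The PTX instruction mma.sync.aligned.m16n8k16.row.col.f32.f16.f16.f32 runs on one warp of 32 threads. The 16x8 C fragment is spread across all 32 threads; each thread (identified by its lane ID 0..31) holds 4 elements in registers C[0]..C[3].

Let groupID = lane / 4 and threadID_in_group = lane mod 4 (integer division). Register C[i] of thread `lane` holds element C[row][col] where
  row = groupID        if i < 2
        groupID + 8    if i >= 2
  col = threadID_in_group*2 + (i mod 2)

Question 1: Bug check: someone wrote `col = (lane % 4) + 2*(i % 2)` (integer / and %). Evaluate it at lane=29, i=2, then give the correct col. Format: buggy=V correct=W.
`(lane % 4) + 2*(i % 2)`[29,2]→1
lane 29→29/4=7, 29 mod 4=1
i=2  r:7+8→15  c:2·1+0→2
col: 1 vs 2

buggy=1 correct=2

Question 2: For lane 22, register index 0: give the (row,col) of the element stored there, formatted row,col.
L=22->g=22>>2=5, t=22&3=2
[0]->row 5+0=5  col 2·2+0=4

5,4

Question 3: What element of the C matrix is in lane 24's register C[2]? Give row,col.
24: gid=6,tid=0
[2] (6+8,0*2+0) = (14,0)

14,0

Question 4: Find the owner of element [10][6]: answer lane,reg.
r=10->g=2,rb=1  c=6->t=3,b0=0
L=2*4+3=11  i=1*2+0=2

11,2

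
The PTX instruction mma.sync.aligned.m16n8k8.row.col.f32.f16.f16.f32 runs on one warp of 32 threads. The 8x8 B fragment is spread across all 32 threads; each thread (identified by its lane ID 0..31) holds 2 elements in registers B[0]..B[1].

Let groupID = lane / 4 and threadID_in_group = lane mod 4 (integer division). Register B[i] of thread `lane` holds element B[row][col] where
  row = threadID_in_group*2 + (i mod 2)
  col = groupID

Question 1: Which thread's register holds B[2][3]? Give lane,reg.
c:3=>grp=3  r:2=>tig=1,lo=0
L=3*4+1=13  i=0=0

13,0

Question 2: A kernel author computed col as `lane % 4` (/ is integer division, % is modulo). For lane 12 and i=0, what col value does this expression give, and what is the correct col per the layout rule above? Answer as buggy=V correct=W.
buggy=0 correct=3

`lane % 4`[12,0]→0
lane 12→12/4=3, 12 mod 4=0
i=0  r:2·0+0→0  c:3
col: 0 vs 3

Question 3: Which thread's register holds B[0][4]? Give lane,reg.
c:4=>grp=4  r:0=>tig=0,lo=0
L=4*4+0=16  i=0=0

16,0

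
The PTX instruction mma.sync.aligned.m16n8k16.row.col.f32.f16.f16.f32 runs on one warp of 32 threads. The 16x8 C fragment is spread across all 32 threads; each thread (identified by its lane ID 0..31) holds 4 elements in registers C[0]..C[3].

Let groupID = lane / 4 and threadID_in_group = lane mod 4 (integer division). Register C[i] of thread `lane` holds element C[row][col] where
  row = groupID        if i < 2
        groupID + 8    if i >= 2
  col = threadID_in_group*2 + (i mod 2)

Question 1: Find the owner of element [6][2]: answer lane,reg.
25,0

r=6→G=6,rhi=0  c=2→T=1,p=0
L=6*4+1=25  i=0*2+0=0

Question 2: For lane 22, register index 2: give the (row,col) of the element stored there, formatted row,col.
22: gr=5,th=2
[2] (5+8,2*2+0) = (13,4)

13,4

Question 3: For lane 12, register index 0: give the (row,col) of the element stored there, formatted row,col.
L=12⇒gr=12>>2=3, th=12&3=0
[0]⇒row 3+0=3  col 0·2+0=0

3,0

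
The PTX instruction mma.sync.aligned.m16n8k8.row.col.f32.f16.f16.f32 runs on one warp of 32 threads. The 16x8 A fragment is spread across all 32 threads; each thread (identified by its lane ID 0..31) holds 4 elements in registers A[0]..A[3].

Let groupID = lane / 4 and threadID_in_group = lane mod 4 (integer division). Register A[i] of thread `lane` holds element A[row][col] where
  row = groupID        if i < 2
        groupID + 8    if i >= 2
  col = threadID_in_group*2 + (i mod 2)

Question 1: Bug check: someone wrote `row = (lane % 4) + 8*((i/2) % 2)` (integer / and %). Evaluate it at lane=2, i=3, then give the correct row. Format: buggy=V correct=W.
`(lane % 4) + 8*((i/2) % 2)`[2,3]=>10
L=2=>grp=2>>2=0, tig=2&3=2
[3]=>row 0+8=8  col 2·2+1=5
row: 10 vs 8

buggy=10 correct=8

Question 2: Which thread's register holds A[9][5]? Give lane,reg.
6,3

r=9→G=1,rhi=1  c=5→T=2,p=1
L=1*4+2=6  i=1*2+1=3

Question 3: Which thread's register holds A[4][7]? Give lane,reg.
19,1

r=4->g=4,rb=0  c=7->t=3,b0=1
L=4*4+3=19  i=0*2+1=1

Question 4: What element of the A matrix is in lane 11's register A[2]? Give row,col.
10,6

lane 11: grp=2 (11/4), tig=3 (11%4)
i=2: r=2+8=10, c=3*2+0=6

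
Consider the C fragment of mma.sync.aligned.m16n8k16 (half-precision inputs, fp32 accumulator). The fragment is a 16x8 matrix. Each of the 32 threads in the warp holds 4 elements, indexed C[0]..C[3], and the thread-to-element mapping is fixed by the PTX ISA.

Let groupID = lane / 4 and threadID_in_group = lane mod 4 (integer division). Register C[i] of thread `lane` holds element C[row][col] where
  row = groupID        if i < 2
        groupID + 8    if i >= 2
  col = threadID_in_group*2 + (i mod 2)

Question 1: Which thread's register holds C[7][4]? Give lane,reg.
30,0

r=7⇒gr=7,Rb=0  c=4⇒th=2,odd=0
L=7*4+2=30  i=0*2+0=0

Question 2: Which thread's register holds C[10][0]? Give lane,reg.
r: 10->gid=2,r8=1  c: 0->tid=0,i&1=0
L=2*4+0=8  i=1*2+0=2

8,2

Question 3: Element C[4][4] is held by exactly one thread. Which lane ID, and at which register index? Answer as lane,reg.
r=4→G=4,rhi=0  c=4→T=2,p=0
L=4*4+2=18  i=0*2+0=0

18,0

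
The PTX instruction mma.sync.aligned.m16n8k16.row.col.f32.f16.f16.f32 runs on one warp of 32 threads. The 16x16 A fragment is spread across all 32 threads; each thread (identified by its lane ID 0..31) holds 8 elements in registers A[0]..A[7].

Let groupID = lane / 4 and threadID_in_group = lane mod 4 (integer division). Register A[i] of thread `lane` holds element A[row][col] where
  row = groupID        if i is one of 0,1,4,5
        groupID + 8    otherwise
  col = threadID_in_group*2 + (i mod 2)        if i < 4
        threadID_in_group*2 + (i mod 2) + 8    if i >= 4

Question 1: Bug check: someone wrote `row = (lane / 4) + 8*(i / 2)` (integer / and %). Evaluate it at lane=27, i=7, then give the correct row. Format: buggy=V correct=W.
`(lane / 4) + 8*(i / 2)`[27,7]=>30
lane 27: grp=6 (27/4), tig=3 (27%4)
i=7: r=6+8=14, c=3*2+1+8=15
row: 30 vs 14

buggy=30 correct=14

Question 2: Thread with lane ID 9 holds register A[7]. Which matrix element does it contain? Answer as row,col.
lane 9->9/4=2, 9 mod 4=1
i=7  r:2+8->10  c:2·1+1+8->11

10,11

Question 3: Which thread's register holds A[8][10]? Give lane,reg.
r=8⇒gr=0,Rb=1  c=10⇒Cb=1,th=1,odd=0
L=0*4+1=1  i=1*4+1*2+0=6

1,6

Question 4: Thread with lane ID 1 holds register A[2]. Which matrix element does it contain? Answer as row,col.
lane 1: grp=0 (1/4), tig=1 (1%4)
i=2: r=0+8=8, c=1*2+0+0=2

8,2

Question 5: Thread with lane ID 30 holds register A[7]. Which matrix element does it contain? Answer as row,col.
15,13

lane 30->30/4=7, 30 mod 4=2
i=7  r:7+8->15  c:2·2+1+8->13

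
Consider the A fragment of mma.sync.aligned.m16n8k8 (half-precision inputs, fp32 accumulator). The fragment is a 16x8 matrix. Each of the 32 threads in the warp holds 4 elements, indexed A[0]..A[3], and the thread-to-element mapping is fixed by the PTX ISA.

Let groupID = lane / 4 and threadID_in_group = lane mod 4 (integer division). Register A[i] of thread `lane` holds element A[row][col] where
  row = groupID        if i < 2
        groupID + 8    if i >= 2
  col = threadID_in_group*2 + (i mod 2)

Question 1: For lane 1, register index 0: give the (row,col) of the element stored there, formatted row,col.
L=1->gid=1>>2=0, tid=1&3=1
[0]->row 0+0=0  col 1·2+0=2

0,2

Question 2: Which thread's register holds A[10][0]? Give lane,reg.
r: 10->gid=2,r8=1  c: 0->tid=0,i&1=0
L=2*4+0=8  i=1*2+0=2

8,2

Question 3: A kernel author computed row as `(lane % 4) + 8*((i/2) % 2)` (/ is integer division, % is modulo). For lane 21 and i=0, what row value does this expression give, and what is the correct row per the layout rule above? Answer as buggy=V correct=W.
`(lane % 4) + 8*((i/2) % 2)`[21,0]→1
L=21→G=21>>2=5, T=21&3=1
[0]→row 5+0=5  col 1·2+0=2
row: 1 vs 5

buggy=1 correct=5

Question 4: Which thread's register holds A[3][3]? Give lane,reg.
13,1

r=3⇒gr=3,Rb=0  c=3⇒th=1,odd=1
L=3*4+1=13  i=0*2+1=1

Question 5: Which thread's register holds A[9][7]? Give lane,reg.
7,3

r: 9->gid=1,r8=1  c: 7->tid=3,i&1=1
L=1*4+3=7  i=1*2+1=3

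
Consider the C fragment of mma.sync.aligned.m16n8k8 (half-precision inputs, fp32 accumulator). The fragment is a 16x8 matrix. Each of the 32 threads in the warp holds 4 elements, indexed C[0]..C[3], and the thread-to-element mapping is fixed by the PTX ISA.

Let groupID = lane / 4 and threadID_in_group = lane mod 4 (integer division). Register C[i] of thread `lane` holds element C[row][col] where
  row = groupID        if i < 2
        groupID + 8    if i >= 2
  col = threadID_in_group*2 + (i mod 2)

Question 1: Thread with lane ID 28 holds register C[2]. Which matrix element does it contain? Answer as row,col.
L=28=>grp=28>>2=7, tig=28&3=0
[2]=>row 7+8=15  col 0·2+0=0

15,0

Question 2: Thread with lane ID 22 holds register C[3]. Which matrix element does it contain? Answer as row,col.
13,5

22: gid=5,tid=2
[3] (5+8,2*2+1) = (13,5)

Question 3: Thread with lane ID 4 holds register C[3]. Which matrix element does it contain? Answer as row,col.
4: gr=1,th=0
[3] (1+8,0*2+1) = (9,1)

9,1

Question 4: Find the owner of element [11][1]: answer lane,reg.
12,3

r: 11->gid=3,r8=1  c: 1->tid=0,i&1=1
L=3*4+0=12  i=1*2+1=3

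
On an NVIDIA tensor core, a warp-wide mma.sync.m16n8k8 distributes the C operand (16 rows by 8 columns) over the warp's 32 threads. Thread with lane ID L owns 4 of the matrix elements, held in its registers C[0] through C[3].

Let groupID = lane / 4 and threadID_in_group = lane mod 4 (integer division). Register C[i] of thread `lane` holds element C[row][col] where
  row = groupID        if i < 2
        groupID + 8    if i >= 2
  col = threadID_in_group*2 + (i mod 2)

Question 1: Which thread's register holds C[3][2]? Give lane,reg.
r=3⇒gr=3,Rb=0  c=2⇒th=1,odd=0
L=3*4+1=13  i=0*2+0=0

13,0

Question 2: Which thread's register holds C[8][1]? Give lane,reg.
r: 8->gid=0,r8=1  c: 1->tid=0,i&1=1
L=0*4+0=0  i=1*2+1=3

0,3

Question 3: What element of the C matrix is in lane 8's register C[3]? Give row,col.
lane 8->8/4=2, 8 mod 4=0
i=3  r:2+8->10  c:2·0+1->1

10,1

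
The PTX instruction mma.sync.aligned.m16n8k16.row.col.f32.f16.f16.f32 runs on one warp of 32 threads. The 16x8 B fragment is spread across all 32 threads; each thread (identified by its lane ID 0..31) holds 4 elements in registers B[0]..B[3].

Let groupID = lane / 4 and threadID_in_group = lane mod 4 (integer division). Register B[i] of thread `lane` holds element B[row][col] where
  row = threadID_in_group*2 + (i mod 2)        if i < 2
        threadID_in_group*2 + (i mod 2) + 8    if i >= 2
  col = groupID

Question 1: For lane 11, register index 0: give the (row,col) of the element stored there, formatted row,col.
6,2

11: grp=2,tig=3
[0] (3*2+0+0,2) = (6,2)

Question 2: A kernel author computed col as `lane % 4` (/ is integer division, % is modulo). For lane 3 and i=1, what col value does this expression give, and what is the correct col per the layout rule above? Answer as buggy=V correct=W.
buggy=3 correct=0

`lane % 4`[3,1]→3
lane 3: G=0 (3/4), T=3 (3%4)
i=1: r=3*2+1+0=7, c=G=0
col: 3 vs 0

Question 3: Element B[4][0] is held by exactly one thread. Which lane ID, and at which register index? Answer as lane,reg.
c=0->g=0  r=4->rb=0,t=2,b0=0
L=0*4+2=2  i=0*2+0=0

2,0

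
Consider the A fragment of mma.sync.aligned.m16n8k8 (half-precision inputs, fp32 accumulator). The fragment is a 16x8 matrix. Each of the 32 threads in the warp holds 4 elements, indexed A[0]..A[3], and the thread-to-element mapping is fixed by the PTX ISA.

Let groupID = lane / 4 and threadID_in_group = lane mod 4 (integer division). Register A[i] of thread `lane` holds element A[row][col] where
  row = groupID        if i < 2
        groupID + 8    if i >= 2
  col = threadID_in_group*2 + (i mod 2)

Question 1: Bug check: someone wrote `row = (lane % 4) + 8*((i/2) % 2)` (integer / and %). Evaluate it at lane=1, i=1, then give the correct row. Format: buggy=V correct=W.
buggy=1 correct=0

`(lane % 4) + 8*((i/2) % 2)`[1,1]=>1
1: grp=0,tig=1
[1] (0+0,1*2+1) = (0,3)
row: 1 vs 0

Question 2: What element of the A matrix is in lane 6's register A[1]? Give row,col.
1,5

lane 6: gr=1 (6/4), th=2 (6%4)
i=1: r=1+0=1, c=2*2+1=5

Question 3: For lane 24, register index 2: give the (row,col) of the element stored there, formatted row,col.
lane 24→24/4=6, 24 mod 4=0
i=2  r:6+8→14  c:2·0+0→0

14,0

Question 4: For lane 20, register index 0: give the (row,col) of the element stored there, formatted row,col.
20: gr=5,th=0
[0] (5+0,0*2+0) = (5,0)

5,0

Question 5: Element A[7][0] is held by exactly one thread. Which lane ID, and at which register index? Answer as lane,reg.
28,0

r=7->g=7,rb=0  c=0->t=0,b0=0
L=7*4+0=28  i=0*2+0=0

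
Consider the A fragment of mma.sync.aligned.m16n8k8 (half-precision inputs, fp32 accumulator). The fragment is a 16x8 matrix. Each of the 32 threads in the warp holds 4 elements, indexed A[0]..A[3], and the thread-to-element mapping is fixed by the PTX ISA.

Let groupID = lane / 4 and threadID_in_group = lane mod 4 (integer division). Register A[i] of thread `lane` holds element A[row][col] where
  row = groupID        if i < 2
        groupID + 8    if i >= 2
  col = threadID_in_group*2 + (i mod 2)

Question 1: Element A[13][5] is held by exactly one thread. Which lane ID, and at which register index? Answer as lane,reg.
22,3

r=13→G=5,rhi=1  c=5→T=2,p=1
L=5*4+2=22  i=1*2+1=3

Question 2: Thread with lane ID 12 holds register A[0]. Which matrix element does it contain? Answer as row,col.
3,0

lane 12: gid=3 (12/4), tid=0 (12%4)
i=0: r=3+0=3, c=0*2+0=0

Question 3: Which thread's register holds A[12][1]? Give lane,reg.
16,3

r=12->g=4,rb=1  c=1->t=0,b0=1
L=4*4+0=16  i=1*2+1=3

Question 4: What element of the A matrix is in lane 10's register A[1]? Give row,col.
2,5

L=10⇒gr=10>>2=2, th=10&3=2
[1]⇒row 2+0=2  col 2·2+1=5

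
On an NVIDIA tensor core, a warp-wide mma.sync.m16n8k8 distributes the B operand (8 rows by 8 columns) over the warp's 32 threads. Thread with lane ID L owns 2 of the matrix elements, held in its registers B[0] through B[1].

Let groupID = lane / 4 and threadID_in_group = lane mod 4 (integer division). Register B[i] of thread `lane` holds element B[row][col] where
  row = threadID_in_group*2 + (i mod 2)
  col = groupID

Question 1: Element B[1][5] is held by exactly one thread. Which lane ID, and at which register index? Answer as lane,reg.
20,1

c=5->g=5  r=1->t=0,b0=1
L=5*4+0=20  i=1=1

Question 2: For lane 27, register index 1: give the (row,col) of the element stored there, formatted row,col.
7,6

lane 27->27/4=6, 27 mod 4=3
i=1  r:2·3+1->7  c:6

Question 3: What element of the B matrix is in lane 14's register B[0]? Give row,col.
4,3

lane 14→14/4=3, 14 mod 4=2
i=0  r:2·2+0→4  c:3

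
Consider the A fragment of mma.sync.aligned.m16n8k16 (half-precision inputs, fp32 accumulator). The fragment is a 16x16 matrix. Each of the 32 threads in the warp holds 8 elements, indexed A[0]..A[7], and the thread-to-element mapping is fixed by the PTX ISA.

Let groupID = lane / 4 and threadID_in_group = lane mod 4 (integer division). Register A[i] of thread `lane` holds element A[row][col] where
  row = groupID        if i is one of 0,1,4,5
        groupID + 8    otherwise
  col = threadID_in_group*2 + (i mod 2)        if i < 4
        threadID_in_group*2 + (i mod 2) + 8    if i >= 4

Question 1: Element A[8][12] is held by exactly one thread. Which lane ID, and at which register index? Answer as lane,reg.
r=8->g=0,rb=1  c=12->cb=1,t=2,b0=0
L=0*4+2=2  i=1*4+1*2+0=6

2,6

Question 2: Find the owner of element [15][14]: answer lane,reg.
r:15=>grp=7,rB=1  c:14=>cB=1,tig=3,lo=0
L=7*4+3=31  i=1*4+1*2+0=6

31,6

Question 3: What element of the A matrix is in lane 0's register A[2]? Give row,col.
8,0

L=0→G=0>>2=0, T=0&3=0
[2]→row 0+8=8  col 0·2+0+0=0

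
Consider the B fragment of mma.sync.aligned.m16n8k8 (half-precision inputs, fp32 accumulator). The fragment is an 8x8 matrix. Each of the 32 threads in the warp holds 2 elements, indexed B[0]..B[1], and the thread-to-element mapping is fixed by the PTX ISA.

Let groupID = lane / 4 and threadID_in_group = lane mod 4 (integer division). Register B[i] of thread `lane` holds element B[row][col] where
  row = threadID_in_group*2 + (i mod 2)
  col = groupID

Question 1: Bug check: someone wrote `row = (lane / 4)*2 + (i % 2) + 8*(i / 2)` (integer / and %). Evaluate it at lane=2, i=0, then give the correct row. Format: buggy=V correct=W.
`(lane / 4)*2 + (i % 2) + 8*(i / 2)`[2,0]=>0
lane 2: grp=0 (2/4), tig=2 (2%4)
i=0: r=2*2+0=4, c=grp=0
row: 0 vs 4

buggy=0 correct=4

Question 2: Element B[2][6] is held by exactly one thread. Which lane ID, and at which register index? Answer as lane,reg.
c=6->g=6  r=2->t=1,b0=0
L=6*4+1=25  i=0=0

25,0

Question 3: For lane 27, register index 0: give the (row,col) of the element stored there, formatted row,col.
27: gr=6,th=3
[0] (3*2+0,6) = (6,6)

6,6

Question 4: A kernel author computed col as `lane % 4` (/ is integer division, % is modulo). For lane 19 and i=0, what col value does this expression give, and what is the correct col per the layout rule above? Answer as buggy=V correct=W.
buggy=3 correct=4

`lane % 4`[19,0]->3
lane 19->19/4=4, 19 mod 4=3
i=0  r:2·3+0->6  c:4
col: 3 vs 4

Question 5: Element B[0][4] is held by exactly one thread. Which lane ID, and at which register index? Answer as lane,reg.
c:4=>grp=4  r:0=>tig=0,lo=0
L=4*4+0=16  i=0=0

16,0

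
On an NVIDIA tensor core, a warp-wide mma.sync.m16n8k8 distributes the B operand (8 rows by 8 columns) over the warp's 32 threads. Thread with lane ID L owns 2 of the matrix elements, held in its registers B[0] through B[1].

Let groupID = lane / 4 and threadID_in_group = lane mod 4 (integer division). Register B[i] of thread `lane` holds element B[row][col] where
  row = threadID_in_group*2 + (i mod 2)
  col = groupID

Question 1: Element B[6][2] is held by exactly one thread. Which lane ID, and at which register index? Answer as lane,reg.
c: 2->gid=2  r: 6->tid=3,i&1=0
L=2*4+3=11  i=0=0

11,0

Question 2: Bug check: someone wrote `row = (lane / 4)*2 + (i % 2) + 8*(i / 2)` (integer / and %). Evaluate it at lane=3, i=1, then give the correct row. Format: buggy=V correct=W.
`(lane / 4)*2 + (i % 2) + 8*(i / 2)`[3,1]⇒1
lane 3: gr=0 (3/4), th=3 (3%4)
i=1: r=3*2+1=7, c=gr=0
row: 1 vs 7

buggy=1 correct=7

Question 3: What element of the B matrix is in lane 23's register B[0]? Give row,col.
6,5

L=23->g=23>>2=5, t=23&3=3
[0]->row 3·2+0=6  col g=5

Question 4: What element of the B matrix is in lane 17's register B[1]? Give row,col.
3,4

lane 17->17/4=4, 17 mod 4=1
i=1  r:2·1+1->3  c:4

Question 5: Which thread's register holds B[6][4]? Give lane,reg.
19,0

c=4→G=4  r=6→T=3,p=0
L=4*4+3=19  i=0=0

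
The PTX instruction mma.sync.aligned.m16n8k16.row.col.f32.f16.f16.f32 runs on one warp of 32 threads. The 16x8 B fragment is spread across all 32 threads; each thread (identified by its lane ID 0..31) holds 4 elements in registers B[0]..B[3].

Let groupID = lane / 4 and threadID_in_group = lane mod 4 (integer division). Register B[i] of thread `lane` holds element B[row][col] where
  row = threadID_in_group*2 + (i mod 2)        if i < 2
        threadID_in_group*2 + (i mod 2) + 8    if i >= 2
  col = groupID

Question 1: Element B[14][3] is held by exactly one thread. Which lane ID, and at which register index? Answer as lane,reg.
c=3->g=3  r=14->rb=1,t=3,b0=0
L=3*4+3=15  i=1*2+0=2

15,2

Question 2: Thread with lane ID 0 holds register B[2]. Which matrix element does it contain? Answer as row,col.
8,0

lane 0→0/4=0, 0 mod 4=0
i=2  r:2·0+0+8→8  c:0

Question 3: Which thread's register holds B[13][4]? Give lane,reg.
c=4⇒gr=4  r=13⇒Rb=1,th=2,odd=1
L=4*4+2=18  i=1*2+1=3

18,3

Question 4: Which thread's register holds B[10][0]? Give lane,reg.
1,2

c=0→G=0  r=10→rhi=1,T=1,p=0
L=0*4+1=1  i=1*2+0=2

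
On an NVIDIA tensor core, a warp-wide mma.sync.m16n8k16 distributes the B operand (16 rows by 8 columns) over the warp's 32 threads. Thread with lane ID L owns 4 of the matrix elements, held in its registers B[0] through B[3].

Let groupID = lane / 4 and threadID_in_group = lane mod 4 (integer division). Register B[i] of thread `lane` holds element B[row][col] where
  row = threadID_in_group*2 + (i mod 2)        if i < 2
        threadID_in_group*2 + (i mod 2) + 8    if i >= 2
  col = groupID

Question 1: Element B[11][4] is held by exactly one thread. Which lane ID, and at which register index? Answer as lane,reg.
c: 4->gid=4  r: 11->r8=1,tid=1,i&1=1
L=4*4+1=17  i=1*2+1=3

17,3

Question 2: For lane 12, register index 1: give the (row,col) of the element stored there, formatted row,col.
lane 12->12/4=3, 12 mod 4=0
i=1  r:2·0+1+0->1  c:3

1,3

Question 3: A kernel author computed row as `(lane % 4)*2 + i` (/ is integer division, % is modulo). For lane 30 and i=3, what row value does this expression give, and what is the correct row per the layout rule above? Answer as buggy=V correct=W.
buggy=7 correct=13

`(lane % 4)*2 + i`[30,3]→7
lane 30: G=7 (30/4), T=2 (30%4)
i=3: r=2*2+1+8=13, c=G=7
row: 7 vs 13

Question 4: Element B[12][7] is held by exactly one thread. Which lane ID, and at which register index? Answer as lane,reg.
30,2

c: 7->gid=7  r: 12->r8=1,tid=2,i&1=0
L=7*4+2=30  i=1*2+0=2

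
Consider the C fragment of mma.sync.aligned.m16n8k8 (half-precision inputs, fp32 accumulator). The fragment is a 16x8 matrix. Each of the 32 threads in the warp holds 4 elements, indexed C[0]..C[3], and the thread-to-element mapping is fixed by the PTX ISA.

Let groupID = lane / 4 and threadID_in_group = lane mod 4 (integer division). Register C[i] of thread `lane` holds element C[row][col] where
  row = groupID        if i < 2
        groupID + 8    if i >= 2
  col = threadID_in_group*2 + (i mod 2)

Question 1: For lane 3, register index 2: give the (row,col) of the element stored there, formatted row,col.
L=3→G=3>>2=0, T=3&3=3
[2]→row 0+8=8  col 3·2+0=6

8,6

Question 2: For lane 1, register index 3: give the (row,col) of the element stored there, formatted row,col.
L=1->gid=1>>2=0, tid=1&3=1
[3]->row 0+8=8  col 1·2+1=3

8,3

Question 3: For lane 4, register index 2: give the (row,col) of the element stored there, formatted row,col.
9,0

4: grp=1,tig=0
[2] (1+8,0*2+0) = (9,0)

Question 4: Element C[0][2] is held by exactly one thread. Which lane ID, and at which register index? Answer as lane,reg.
1,0

r=0->g=0,rb=0  c=2->t=1,b0=0
L=0*4+1=1  i=0*2+0=0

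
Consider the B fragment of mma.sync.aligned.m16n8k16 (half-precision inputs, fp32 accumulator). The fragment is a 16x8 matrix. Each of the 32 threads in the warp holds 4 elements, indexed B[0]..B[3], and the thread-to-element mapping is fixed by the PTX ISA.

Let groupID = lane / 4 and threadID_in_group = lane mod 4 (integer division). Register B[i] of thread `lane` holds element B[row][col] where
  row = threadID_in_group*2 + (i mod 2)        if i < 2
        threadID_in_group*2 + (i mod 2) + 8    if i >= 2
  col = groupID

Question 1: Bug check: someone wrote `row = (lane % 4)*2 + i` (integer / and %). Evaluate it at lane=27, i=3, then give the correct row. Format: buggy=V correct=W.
buggy=9 correct=15

`(lane % 4)*2 + i`[27,3]->9
L=27->g=27>>2=6, t=27&3=3
[3]->row 3·2+1+8=15  col g=6
row: 9 vs 15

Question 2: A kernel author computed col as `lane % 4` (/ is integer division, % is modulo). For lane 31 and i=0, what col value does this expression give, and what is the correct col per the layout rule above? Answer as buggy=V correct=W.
buggy=3 correct=7

`lane % 4`[31,0]⇒3
31: gr=7,th=3
[0] (3*2+0+0,7) = (6,7)
col: 3 vs 7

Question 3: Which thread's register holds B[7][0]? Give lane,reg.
c=0⇒gr=0  r=7⇒Rb=0,th=3,odd=1
L=0*4+3=3  i=0*2+1=1

3,1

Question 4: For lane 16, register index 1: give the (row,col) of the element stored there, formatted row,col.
1,4

L=16→G=16>>2=4, T=16&3=0
[1]→row 0·2+1+0=1  col G=4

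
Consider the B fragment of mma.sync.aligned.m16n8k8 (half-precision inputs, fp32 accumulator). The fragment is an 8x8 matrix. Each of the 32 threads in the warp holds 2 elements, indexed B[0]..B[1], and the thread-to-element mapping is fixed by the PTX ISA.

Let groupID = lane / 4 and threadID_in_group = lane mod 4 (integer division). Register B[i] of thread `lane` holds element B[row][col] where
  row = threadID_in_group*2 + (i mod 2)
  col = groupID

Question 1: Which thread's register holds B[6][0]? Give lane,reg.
c=0⇒gr=0  r=6⇒th=3,odd=0
L=0*4+3=3  i=0=0

3,0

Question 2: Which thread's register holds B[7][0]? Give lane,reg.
3,1

c=0⇒gr=0  r=7⇒th=3,odd=1
L=0*4+3=3  i=1=1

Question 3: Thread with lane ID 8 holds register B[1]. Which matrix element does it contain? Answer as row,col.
lane 8: G=2 (8/4), T=0 (8%4)
i=1: r=0*2+1=1, c=G=2

1,2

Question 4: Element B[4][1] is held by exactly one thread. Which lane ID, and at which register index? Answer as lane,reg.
c:1=>grp=1  r:4=>tig=2,lo=0
L=1*4+2=6  i=0=0

6,0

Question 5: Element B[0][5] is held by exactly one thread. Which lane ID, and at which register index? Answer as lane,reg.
c=5→G=5  r=0→T=0,p=0
L=5*4+0=20  i=0=0

20,0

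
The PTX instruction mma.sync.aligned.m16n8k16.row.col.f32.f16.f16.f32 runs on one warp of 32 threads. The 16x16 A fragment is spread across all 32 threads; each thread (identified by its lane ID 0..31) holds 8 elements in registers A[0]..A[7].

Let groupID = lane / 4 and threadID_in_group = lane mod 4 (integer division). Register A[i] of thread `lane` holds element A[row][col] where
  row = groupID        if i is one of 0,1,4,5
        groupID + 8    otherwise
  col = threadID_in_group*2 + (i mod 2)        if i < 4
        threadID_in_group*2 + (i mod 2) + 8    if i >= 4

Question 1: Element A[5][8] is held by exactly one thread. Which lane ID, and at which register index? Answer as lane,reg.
r: 5->gid=5,r8=0  c: 8->c8=1,tid=0,i&1=0
L=5*4+0=20  i=1*4+0*2+0=4

20,4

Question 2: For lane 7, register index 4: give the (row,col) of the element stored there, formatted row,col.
lane 7: G=1 (7/4), T=3 (7%4)
i=4: r=1+0=1, c=3*2+0+8=14

1,14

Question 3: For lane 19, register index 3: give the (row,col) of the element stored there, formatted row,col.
lane 19: gid=4 (19/4), tid=3 (19%4)
i=3: r=4+8=12, c=3*2+1+0=7

12,7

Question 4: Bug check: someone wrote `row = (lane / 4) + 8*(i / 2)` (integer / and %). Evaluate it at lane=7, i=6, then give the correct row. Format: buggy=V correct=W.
`(lane / 4) + 8*(i / 2)`[7,6]⇒25
lane 7⇒7/4=1, 7 mod 4=3
i=6  r:1+8⇒9  c:2·3+0+8⇒14
row: 25 vs 9

buggy=25 correct=9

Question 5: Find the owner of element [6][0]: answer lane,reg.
24,0

r:6=>grp=6,rB=0  c:0=>cB=0,tig=0,lo=0
L=6*4+0=24  i=0*4+0*2+0=0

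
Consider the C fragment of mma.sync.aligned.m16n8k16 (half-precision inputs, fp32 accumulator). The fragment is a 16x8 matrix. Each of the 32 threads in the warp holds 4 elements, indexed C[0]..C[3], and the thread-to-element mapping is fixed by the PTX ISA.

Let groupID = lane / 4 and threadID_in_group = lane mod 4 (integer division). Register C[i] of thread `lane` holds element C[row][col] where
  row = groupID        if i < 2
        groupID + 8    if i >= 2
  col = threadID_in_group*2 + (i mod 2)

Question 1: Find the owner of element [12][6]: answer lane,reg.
r:12=>grp=4,rB=1  c:6=>tig=3,lo=0
L=4*4+3=19  i=1*2+0=2

19,2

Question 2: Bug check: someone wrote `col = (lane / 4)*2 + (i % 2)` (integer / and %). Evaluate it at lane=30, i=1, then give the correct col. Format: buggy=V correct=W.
buggy=15 correct=5

`(lane / 4)*2 + (i % 2)`[30,1]->15
lane 30->30/4=7, 30 mod 4=2
i=1  r:7+0->7  c:2·2+1->5
col: 15 vs 5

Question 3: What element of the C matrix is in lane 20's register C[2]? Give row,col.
L=20⇒gr=20>>2=5, th=20&3=0
[2]⇒row 5+8=13  col 0·2+0=0

13,0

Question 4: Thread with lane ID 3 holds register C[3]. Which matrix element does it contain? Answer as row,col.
lane 3=>3/4=0, 3 mod 4=3
i=3  r:0+8=>8  c:2·3+1=>7

8,7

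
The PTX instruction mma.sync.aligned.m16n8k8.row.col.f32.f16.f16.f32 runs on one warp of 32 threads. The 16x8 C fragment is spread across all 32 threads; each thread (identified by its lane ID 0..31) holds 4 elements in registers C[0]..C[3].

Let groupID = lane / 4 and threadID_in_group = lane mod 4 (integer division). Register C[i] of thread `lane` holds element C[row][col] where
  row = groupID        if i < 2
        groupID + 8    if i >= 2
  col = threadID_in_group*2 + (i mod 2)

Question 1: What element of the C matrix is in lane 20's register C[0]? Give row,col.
lane 20: G=5 (20/4), T=0 (20%4)
i=0: r=5+0=5, c=0*2+0=0

5,0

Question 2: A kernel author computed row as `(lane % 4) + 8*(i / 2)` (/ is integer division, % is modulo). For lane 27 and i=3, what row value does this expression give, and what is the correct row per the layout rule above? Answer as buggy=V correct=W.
buggy=11 correct=14

`(lane % 4) + 8*(i / 2)`[27,3]=>11
lane 27: grp=6 (27/4), tig=3 (27%4)
i=3: r=6+8=14, c=3*2+1=7
row: 11 vs 14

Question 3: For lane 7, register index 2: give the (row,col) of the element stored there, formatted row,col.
lane 7: gid=1 (7/4), tid=3 (7%4)
i=2: r=1+8=9, c=3*2+0=6

9,6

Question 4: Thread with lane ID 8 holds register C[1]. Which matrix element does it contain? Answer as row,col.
lane 8: g=2 (8/4), t=0 (8%4)
i=1: r=2+0=2, c=0*2+1=1

2,1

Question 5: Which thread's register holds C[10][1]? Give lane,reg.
8,3

r=10→G=2,rhi=1  c=1→T=0,p=1
L=2*4+0=8  i=1*2+1=3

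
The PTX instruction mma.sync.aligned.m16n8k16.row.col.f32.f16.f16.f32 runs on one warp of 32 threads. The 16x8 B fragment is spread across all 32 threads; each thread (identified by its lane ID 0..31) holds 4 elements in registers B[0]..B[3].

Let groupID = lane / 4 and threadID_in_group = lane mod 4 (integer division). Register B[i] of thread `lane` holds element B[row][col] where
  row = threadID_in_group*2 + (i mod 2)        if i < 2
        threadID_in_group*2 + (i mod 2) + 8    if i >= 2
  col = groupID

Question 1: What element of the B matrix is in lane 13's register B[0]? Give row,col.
2,3

L=13->g=13>>2=3, t=13&3=1
[0]->row 1·2+0+0=2  col g=3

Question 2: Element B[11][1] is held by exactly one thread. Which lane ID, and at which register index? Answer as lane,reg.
5,3

c: 1->gid=1  r: 11->r8=1,tid=1,i&1=1
L=1*4+1=5  i=1*2+1=3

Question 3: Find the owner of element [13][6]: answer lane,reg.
c=6→G=6  r=13→rhi=1,T=2,p=1
L=6*4+2=26  i=1*2+1=3

26,3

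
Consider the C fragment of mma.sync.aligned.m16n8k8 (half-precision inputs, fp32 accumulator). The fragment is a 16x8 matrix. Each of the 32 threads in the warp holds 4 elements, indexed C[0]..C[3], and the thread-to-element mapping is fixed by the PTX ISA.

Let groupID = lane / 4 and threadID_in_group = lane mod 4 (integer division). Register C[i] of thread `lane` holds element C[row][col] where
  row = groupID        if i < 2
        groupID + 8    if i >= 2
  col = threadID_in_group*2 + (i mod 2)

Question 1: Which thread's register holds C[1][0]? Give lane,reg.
r:1=>grp=1,rB=0  c:0=>tig=0,lo=0
L=1*4+0=4  i=0*2+0=0

4,0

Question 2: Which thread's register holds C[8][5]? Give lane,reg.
r=8→G=0,rhi=1  c=5→T=2,p=1
L=0*4+2=2  i=1*2+1=3

2,3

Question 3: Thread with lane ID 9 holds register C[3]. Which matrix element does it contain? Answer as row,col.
L=9⇒gr=9>>2=2, th=9&3=1
[3]⇒row 2+8=10  col 1·2+1=3

10,3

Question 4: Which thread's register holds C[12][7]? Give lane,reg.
r: 12->gid=4,r8=1  c: 7->tid=3,i&1=1
L=4*4+3=19  i=1*2+1=3

19,3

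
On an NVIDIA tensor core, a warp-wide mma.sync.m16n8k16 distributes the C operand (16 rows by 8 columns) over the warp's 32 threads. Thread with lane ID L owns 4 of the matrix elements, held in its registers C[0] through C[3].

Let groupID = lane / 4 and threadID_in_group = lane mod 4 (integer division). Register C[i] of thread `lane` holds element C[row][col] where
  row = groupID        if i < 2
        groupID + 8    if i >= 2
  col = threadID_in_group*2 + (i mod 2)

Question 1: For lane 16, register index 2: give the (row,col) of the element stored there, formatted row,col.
16: grp=4,tig=0
[2] (4+8,0*2+0) = (12,0)

12,0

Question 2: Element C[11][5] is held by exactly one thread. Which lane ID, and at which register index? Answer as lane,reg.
r=11->g=3,rb=1  c=5->t=2,b0=1
L=3*4+2=14  i=1*2+1=3

14,3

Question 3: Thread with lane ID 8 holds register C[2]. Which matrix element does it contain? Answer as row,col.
8: G=2,T=0
[2] (2+8,0*2+0) = (10,0)

10,0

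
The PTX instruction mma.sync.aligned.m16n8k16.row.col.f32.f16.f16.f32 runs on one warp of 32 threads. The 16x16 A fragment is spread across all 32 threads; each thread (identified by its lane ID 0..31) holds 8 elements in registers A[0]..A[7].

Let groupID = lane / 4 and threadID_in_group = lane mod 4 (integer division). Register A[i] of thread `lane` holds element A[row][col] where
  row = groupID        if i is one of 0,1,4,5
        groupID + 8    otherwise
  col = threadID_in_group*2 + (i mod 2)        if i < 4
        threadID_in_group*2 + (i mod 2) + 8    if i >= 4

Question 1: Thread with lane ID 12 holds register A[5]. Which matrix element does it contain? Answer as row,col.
3,9

L=12->gid=12>>2=3, tid=12&3=0
[5]->row 3+0=3  col 0·2+1+8=9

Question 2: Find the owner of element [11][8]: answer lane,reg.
r: 11->gid=3,r8=1  c: 8->c8=1,tid=0,i&1=0
L=3*4+0=12  i=1*4+1*2+0=6

12,6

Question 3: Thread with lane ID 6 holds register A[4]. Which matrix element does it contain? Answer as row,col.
1,12

6: g=1,t=2
[4] (1+0,2*2+0+8) = (1,12)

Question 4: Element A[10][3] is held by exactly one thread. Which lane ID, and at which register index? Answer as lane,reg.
r:10=>grp=2,rB=1  c:3=>cB=0,tig=1,lo=1
L=2*4+1=9  i=0*4+1*2+1=3

9,3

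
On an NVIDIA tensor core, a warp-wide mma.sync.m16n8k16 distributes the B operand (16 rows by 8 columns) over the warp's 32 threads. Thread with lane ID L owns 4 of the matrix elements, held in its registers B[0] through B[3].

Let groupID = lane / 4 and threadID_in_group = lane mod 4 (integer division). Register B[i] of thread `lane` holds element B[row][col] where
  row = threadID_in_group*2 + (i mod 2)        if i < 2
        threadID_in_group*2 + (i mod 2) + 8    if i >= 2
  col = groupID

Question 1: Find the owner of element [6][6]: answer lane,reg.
c=6->g=6  r=6->rb=0,t=3,b0=0
L=6*4+3=27  i=0*2+0=0

27,0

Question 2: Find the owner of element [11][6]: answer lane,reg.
c:6=>grp=6  r:11=>rB=1,tig=1,lo=1
L=6*4+1=25  i=1*2+1=3

25,3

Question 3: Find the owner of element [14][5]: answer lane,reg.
c: 5->gid=5  r: 14->r8=1,tid=3,i&1=0
L=5*4+3=23  i=1*2+0=2

23,2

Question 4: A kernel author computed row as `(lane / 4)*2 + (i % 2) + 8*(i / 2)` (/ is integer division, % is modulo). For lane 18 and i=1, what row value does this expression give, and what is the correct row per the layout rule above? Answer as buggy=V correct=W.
buggy=9 correct=5

`(lane / 4)*2 + (i % 2) + 8*(i / 2)`[18,1]->9
18: gid=4,tid=2
[1] (2*2+1+0,4) = (5,4)
row: 9 vs 5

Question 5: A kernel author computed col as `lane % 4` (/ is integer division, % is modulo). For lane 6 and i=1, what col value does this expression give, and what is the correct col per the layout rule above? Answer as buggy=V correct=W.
buggy=2 correct=1

`lane % 4`[6,1]=>2
6: grp=1,tig=2
[1] (2*2+1+0,1) = (5,1)
col: 2 vs 1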